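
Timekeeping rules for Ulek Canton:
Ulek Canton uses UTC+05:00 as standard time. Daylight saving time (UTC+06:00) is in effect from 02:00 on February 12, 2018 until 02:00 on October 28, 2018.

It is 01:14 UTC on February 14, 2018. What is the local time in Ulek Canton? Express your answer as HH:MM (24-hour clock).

At the standard offset (UTC+05:00), 01:14 UTC + 5h = 06:14 Ulek Canton standard time.
Daylight saving runs 12 February – 28 October; the standard-time date in Ulek Canton, February 14, 2018, is inside that window, so Ulek Canton is at UTC+06:00.
01:14 UTC + 6h = 07:14 local.

07:14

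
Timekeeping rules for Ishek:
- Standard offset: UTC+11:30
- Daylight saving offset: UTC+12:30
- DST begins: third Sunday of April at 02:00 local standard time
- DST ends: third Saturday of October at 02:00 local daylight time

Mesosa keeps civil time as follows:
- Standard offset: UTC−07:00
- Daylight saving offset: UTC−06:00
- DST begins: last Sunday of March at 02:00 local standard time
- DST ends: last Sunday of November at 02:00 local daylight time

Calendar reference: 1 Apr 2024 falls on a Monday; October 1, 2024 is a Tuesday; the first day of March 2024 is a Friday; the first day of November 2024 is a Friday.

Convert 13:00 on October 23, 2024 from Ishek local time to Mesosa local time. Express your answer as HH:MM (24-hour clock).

19:30

1 April 2024 is a Monday, so the first Sunday is April 7 and the third is April 21.
1 October 2024 is a Tuesday, so the first Saturday is October 5 and the third is October 19.
Daylight saving runs 21 April – 19 October; October 23, 2024 is outside that window, so Ishek is on standard time at UTC+11:30.
13:00 Ishek − 11h30m = 01:30 UTC.
1 March 2024 is a Friday, so Sundays fall on 3, 10, 17, 24, 31; the last is March 31.
1 November 2024 is a Friday, so Sundays fall on 3, 10, 17, 24; the last is November 24.
At the standard offset (UTC−07:00), 01:30 UTC − 7h = 18:30 Mesosa standard time (rolling into the previous day, 22 October 2024).
The standard-time date in Mesosa, October 22, 2024, lies within the daylight-saving period (31 March – 24 November), so Mesosa is on daylight time, UTC−06:00.
01:30 UTC − 6h = 19:30 Mesosa (rolling into the previous day, 22 October 2024).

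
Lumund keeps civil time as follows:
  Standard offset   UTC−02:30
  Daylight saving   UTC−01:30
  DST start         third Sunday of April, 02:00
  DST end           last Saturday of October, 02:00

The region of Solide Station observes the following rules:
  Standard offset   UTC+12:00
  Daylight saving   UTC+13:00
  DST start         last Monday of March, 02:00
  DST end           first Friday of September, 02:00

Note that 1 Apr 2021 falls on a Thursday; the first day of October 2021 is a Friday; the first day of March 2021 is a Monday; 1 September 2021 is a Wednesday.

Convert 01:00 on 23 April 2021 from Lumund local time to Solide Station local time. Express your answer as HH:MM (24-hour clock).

15:30

1 April 2021 is a Thursday, so the first Sunday is April 4 and the third is April 18.
1 October 2021 is a Friday, so Saturdays fall on 2, 9, 16, 23, 30; the last is October 30.
23 April 2021 lies within the daylight-saving period (18 April – 30 October), so Lumund is on daylight time, UTC−01:30.
01:00 Lumund + 1h30m = 02:30 UTC.
1 March 2021 is a Monday, so Mondays fall on 1, 8, 15, 22, 29; the last is March 29.
1 September 2021 is a Wednesday, so the first Friday is September 3.
At the standard offset (UTC+12:00), 02:30 UTC + 12h = 14:30 Solide Station standard time.
The standard-time date in Solide Station, 23 April 2021, falls between 29 March and 3 September, so daylight saving is in effect and Solide Station is at UTC+13:00.
02:30 UTC + 13h = 15:30 Solide Station.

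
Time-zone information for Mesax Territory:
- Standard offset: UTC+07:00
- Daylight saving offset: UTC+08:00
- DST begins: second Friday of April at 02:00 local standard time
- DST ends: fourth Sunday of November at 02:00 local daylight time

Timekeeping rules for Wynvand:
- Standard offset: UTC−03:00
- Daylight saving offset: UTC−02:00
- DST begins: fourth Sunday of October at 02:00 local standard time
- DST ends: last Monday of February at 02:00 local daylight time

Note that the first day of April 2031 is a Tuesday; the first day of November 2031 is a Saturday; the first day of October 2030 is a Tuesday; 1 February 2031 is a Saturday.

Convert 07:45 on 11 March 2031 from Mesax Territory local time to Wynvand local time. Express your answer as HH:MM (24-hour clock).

21:45

1 April 2031 is a Tuesday, so the first Friday is April 4 and the second is April 11.
1 November 2031 is a Saturday, so the first Sunday is November 2 and the fourth is November 23.
11 March 2031 is outside the daylight-saving period (11 April – 23 November), so Mesax Territory is on standard time, UTC+07:00.
07:45 Mesax Territory − 7h = 00:45 UTC.
1 October 2030 is a Tuesday, so the first Sunday is October 6 and the fourth is October 27.
1 February 2031 is a Saturday, so Mondays fall on 3, 10, 17, 24; the last is February 24.
At the standard offset (UTC−03:00), 00:45 UTC − 3h = 21:45 Wynvand standard time (rolling into the previous day, 10 March 2031).
Daylight saving runs 27 October 2030 – 24 February 2031; the standard-time date in Wynvand, 10 March 2031, is outside that window, so Wynvand is on standard time at UTC−03:00.
00:45 UTC − 3h = 21:45 Wynvand (rolling into the previous day, 10 March 2031).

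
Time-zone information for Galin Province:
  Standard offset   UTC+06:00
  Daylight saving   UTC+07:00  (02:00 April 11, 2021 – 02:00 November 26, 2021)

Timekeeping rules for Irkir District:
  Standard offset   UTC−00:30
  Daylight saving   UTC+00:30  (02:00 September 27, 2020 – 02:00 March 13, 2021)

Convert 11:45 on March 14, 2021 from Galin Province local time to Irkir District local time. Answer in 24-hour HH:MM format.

05:15

Daylight saving runs 11 April – 26 November; March 14, 2021 is outside that window, so Galin Province is on standard time at UTC+06:00.
11:45 Galin Province − 6h = 05:45 UTC.
At the standard offset (UTC−00:30), 05:45 UTC − 0h30m = 05:15 Irkir District standard time.
The standard-time date in Irkir District, March 14, 2021, is outside the daylight-saving period (27 September 2020 – 13 March 2021), so Irkir District is on standard time, UTC−00:30.
05:45 UTC − 0h30m = 05:15 Irkir District.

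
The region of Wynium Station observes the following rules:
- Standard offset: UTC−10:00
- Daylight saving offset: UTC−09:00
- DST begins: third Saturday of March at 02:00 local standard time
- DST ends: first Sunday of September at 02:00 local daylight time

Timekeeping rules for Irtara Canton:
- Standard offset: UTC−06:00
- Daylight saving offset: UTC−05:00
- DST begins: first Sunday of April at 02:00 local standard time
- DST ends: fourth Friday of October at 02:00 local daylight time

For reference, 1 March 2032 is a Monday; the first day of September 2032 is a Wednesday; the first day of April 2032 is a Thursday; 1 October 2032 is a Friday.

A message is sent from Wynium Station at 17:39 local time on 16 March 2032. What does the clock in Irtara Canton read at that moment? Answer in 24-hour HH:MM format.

1 March 2032 is a Monday, so the first Saturday is March 6 and the third is March 20.
1 September 2032 is a Wednesday, so the first Sunday is September 5.
16 March 2032 does not fall between 20 March and 5 September, so daylight saving is not in effect and Wynium Station is at UTC−10:00.
17:39 Wynium Station + 10h = 03:39 UTC (rolling into the next day, 17 March 2032).
1 April 2032 is a Thursday, so the first Sunday is April 4.
1 October 2032 is a Friday, so the first Friday is October 1 and the fourth is October 22.
At the standard offset (UTC−06:00), 03:39 UTC − 6h = 21:39 Irtara Canton standard time (rolling into the previous day, 16 March 2032).
The standard-time date in Irtara Canton, 16 March 2032, does not fall between 4 April and 22 October, so daylight saving is not in effect and Irtara Canton is at UTC−06:00.
03:39 UTC − 6h = 21:39 Irtara Canton (rolling into the previous day, 16 March 2032).

21:39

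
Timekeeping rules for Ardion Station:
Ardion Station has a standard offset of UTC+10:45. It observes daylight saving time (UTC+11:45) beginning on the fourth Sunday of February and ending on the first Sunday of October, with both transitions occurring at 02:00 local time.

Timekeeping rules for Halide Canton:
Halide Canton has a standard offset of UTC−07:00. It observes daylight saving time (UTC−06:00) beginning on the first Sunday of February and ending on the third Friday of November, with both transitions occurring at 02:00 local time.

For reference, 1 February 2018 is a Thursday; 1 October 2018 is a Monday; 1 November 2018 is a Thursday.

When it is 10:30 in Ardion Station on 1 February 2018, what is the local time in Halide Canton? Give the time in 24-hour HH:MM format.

1 February 2018 is a Thursday, so the first Sunday is February 4 and the fourth is February 25.
1 October 2018 is a Monday, so the first Sunday is October 7.
1 February 2018 is outside the daylight-saving period (25 February – 7 October), so Ardion Station is on standard time, UTC+10:45.
10:30 Ardion Station − 10h45m = 23:45 UTC (rolling into the previous day, 31 January 2018).
1 February 2018 is a Thursday, so the first Sunday is February 4.
1 November 2018 is a Thursday, so the first Friday is November 2 and the third is November 16.
At the standard offset (UTC−07:00), 23:45 UTC − 7h = 16:45 Halide Canton standard time.
The standard-time date in Halide Canton, 31 January 2018, does not fall between 4 February and 16 November, so daylight saving is not in effect and Halide Canton is at UTC−07:00.
23:45 UTC − 7h = 16:45 Halide Canton.

16:45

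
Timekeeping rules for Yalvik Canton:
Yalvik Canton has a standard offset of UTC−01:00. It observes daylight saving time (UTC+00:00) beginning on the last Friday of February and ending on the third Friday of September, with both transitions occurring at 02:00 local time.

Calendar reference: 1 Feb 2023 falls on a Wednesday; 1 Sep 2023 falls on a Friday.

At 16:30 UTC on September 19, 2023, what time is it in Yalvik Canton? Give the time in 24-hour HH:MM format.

15:30

1 February 2023 is a Wednesday, so Fridays fall on 3, 10, 17, 24; the last is February 24.
1 September 2023 is a Friday, so the first Friday is September 1 and the third is September 15.
At the standard offset (UTC−01:00), 16:30 UTC − 1h = 15:30 Yalvik Canton standard time.
The standard-time date in Yalvik Canton, September 19, 2023, does not fall between 24 February and 15 September, so daylight saving is not in effect and Yalvik Canton is at UTC−01:00.
16:30 UTC − 1h = 15:30 local.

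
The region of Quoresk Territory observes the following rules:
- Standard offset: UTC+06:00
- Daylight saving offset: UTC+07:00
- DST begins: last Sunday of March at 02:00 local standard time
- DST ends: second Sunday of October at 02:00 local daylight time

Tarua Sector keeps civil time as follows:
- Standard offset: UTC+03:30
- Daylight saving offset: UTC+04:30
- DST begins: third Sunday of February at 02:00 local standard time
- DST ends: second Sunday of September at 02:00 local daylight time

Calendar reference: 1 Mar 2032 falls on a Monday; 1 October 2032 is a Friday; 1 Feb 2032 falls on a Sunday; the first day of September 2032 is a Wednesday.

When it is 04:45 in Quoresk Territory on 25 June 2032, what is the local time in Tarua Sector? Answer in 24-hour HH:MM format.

02:15

1 March 2032 is a Monday, so Sundays fall on 7, 14, 21, 28; the last is March 28.
1 October 2032 is a Friday, so the first Sunday is October 3 and the second is October 10.
25 June 2032 lies within the daylight-saving period (28 March – 10 October), so Quoresk Territory is on daylight time, UTC+07:00.
04:45 Quoresk Territory − 7h = 21:45 UTC (rolling into the previous day, 24 June 2032).
1 February 2032 is a Sunday, so the first Sunday is February 1 and the third is February 15.
1 September 2032 is a Wednesday, so the first Sunday is September 5 and the second is September 12.
At the standard offset (UTC+03:30), 21:45 UTC + 3h30m = 01:15 Tarua Sector standard time (rolling into the next day, 25 June 2032).
The standard-time date in Tarua Sector, 25 June 2032, falls between 15 February and 12 September, so daylight saving is in effect and Tarua Sector is at UTC+04:30.
21:45 UTC + 4h30m = 02:15 Tarua Sector (rolling into the next day, 25 June 2032).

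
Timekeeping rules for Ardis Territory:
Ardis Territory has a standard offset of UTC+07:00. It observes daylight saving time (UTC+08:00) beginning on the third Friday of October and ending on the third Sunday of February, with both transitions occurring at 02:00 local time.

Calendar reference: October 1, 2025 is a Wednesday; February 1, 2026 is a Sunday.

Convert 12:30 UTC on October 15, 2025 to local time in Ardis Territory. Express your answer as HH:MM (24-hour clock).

19:30

1 October 2025 is a Wednesday, so the first Friday is October 3 and the third is October 17.
1 February 2026 is a Sunday, so the first Sunday is February 1 and the third is February 15.
At the standard offset (UTC+07:00), 12:30 UTC + 7h = 19:30 Ardis Territory standard time.
The standard-time date in Ardis Territory, October 15, 2025, does not fall between 17 October 2025 and 15 February 2026, so daylight saving is not in effect and Ardis Territory is at UTC+07:00.
12:30 UTC + 7h = 19:30 local.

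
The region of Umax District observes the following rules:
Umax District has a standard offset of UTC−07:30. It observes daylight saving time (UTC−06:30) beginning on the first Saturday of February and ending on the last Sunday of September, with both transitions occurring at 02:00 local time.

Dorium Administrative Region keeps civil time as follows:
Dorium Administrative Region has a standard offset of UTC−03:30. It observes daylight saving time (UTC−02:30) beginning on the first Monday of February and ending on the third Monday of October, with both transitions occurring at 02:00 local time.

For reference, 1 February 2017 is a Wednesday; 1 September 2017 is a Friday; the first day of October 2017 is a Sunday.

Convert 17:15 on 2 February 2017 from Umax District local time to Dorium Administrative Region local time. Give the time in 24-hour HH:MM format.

1 February 2017 is a Wednesday, so the first Saturday is February 4.
1 September 2017 is a Friday, so Sundays fall on 3, 10, 17, 24; the last is September 24.
2 February 2017 does not fall between 4 February and 24 September, so daylight saving is not in effect and Umax District is at UTC−07:30.
17:15 Umax District + 7h30m = 00:45 UTC (rolling into the next day, 3 February 2017).
1 February 2017 is a Wednesday, so the first Monday is February 6.
1 October 2017 is a Sunday, so the first Monday is October 2 and the third is October 16.
At the standard offset (UTC−03:30), 00:45 UTC − 3h30m = 21:15 Dorium Administrative Region standard time (rolling into the previous day, 2 February 2017).
The standard-time date in Dorium Administrative Region, 2 February 2017, does not fall between 6 February and 16 October, so daylight saving is not in effect and Dorium Administrative Region is at UTC−03:30.
00:45 UTC − 3h30m = 21:15 Dorium Administrative Region (rolling into the previous day, 2 February 2017).

21:15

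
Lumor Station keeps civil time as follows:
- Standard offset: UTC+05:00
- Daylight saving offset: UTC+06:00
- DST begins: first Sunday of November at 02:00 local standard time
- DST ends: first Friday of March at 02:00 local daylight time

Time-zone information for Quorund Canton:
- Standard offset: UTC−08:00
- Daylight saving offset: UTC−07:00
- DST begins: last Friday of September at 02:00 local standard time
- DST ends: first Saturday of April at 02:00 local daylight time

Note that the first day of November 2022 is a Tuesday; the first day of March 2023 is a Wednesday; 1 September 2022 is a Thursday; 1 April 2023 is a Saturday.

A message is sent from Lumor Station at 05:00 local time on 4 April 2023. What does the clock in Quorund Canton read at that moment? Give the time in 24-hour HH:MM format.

16:00

1 November 2022 is a Tuesday, so the first Sunday is November 6.
1 March 2023 is a Wednesday, so the first Friday is March 3.
4 April 2023 is outside the daylight-saving period (6 November 2022 – 3 March 2023), so Lumor Station is on standard time, UTC+05:00.
05:00 Lumor Station − 5h = 00:00 UTC.
1 September 2022 is a Thursday, so Fridays fall on 2, 9, 16, 23, 30; the last is September 30.
1 April 2023 is a Saturday, so the first Saturday is April 1.
At the standard offset (UTC−08:00), 00:00 UTC − 8h = 16:00 Quorund Canton standard time (rolling into the previous day, 3 April 2023).
The standard-time date in Quorund Canton, 3 April 2023, is outside the daylight-saving period (30 September 2022 – 1 April 2023), so Quorund Canton is on standard time, UTC−08:00.
00:00 UTC − 8h = 16:00 Quorund Canton (rolling into the previous day, 3 April 2023).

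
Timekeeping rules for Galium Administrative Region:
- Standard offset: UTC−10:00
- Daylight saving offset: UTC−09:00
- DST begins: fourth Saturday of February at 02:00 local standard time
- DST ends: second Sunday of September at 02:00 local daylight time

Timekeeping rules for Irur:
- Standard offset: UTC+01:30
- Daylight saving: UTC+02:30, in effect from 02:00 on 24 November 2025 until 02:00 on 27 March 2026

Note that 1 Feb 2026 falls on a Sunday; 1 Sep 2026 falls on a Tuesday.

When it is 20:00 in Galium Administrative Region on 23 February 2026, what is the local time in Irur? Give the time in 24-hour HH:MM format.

08:30

1 February 2026 is a Sunday, so the first Saturday is February 7 and the fourth is February 28.
1 September 2026 is a Tuesday, so the first Sunday is September 6 and the second is September 13.
23 February 2026 is outside the daylight-saving period (28 February – 13 September), so Galium Administrative Region is on standard time, UTC−10:00.
20:00 Galium Administrative Region + 10h = 06:00 UTC (rolling into the next day, 24 February 2026).
At the standard offset (UTC+01:30), 06:00 UTC + 1h30m = 07:30 Irur standard time.
Daylight saving runs 24 November 2025 – 27 March 2026; the standard-time date in Irur, 24 February 2026, is inside that window, so Irur is at UTC+02:30.
06:00 UTC + 2h30m = 08:30 Irur.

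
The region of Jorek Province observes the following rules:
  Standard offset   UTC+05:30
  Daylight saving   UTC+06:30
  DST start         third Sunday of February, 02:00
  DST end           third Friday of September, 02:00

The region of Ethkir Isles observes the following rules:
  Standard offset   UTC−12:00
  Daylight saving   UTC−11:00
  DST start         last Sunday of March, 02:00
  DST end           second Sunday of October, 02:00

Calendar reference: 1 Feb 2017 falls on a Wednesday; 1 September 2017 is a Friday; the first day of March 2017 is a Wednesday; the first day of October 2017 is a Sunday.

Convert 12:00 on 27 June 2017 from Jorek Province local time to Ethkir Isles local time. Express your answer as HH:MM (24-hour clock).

18:30

1 February 2017 is a Wednesday, so the first Sunday is February 5 and the third is February 19.
1 September 2017 is a Friday, so the first Friday is September 1 and the third is September 15.
Daylight saving runs 19 February – 15 September; 27 June 2017 is inside that window, so Jorek Province is at UTC+06:30.
12:00 Jorek Province − 6h30m = 05:30 UTC.
1 March 2017 is a Wednesday, so Sundays fall on 5, 12, 19, 26; the last is March 26.
1 October 2017 is a Sunday, so the first Sunday is October 1 and the second is October 8.
At the standard offset (UTC−12:00), 05:30 UTC − 12h = 17:30 Ethkir Isles standard time (rolling into the previous day, 26 June 2017).
The standard-time date in Ethkir Isles, 26 June 2017, lies within the daylight-saving period (26 March – 8 October), so Ethkir Isles is on daylight time, UTC−11:00.
05:30 UTC − 11h = 18:30 Ethkir Isles (rolling into the previous day, 26 June 2017).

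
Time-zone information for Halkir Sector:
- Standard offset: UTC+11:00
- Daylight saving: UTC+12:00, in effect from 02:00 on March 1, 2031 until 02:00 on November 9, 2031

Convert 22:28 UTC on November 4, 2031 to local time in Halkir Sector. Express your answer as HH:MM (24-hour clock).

10:28

At the standard offset (UTC+11:00), 22:28 UTC + 11h = 09:28 Halkir Sector standard time (rolling into the next day, 5 November 2031).
The standard-time date in Halkir Sector, November 5, 2031, falls between 1 March and 9 November, so daylight saving is in effect and Halkir Sector is at UTC+12:00.
22:28 UTC + 12h = 10:28 local (rolling into the next day, 5 November 2031).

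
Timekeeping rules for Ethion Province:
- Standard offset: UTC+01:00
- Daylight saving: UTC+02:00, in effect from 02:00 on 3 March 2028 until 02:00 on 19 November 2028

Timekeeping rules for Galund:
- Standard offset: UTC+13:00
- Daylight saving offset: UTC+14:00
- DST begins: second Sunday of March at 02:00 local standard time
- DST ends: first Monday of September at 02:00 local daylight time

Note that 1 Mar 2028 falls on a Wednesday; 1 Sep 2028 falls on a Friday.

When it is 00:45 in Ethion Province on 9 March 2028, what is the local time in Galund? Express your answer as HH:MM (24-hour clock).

9 March 2028 falls between 3 March and 19 November, so daylight saving is in effect and Ethion Province is at UTC+02:00.
00:45 Ethion Province − 2h = 22:45 UTC (rolling into the previous day, 8 March 2028).
1 March 2028 is a Wednesday, so the first Sunday is March 5 and the second is March 12.
1 September 2028 is a Friday, so the first Monday is September 4.
At the standard offset (UTC+13:00), 22:45 UTC + 13h = 11:45 Galund standard time (rolling into the next day, 9 March 2028).
Daylight saving runs 12 March – 4 September; the standard-time date in Galund, 9 March 2028, is outside that window, so Galund is on standard time at UTC+13:00.
22:45 UTC + 13h = 11:45 Galund (rolling into the next day, 9 March 2028).

11:45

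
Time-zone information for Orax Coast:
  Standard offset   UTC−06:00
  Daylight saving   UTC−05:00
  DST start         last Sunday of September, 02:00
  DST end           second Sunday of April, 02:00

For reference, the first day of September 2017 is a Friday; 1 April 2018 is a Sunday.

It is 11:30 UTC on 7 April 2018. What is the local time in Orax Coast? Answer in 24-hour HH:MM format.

1 September 2017 is a Friday, so Sundays fall on 3, 10, 17, 24; the last is September 24.
1 April 2018 is a Sunday, so the first Sunday is April 1 and the second is April 8.
At the standard offset (UTC−06:00), 11:30 UTC − 6h = 05:30 Orax Coast standard time.
The standard-time date in Orax Coast, 7 April 2018, lies within the daylight-saving period (24 September 2017 – 8 April 2018), so Orax Coast is on daylight time, UTC−05:00.
11:30 UTC − 5h = 06:30 local.

06:30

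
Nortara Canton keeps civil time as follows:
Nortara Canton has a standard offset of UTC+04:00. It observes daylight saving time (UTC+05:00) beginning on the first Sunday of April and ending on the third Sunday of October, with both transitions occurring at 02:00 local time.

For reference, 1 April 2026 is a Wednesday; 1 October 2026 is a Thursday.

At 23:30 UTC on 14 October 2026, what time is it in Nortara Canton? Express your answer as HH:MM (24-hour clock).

1 April 2026 is a Wednesday, so the first Sunday is April 5.
1 October 2026 is a Thursday, so the first Sunday is October 4 and the third is October 18.
At the standard offset (UTC+04:00), 23:30 UTC + 4h = 03:30 Nortara Canton standard time (rolling into the next day, 15 October 2026).
Daylight saving runs 5 April – 18 October; the standard-time date in Nortara Canton, 15 October 2026, is inside that window, so Nortara Canton is at UTC+05:00.
23:30 UTC + 5h = 04:30 local (rolling into the next day, 15 October 2026).

04:30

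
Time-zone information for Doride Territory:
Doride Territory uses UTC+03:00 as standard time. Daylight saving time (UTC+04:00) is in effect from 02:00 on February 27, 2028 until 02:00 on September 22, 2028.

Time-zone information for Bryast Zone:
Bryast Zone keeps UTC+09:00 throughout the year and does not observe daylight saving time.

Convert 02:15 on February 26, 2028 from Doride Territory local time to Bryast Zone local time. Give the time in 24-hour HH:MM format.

08:15

February 26, 2028 is outside the daylight-saving period (27 February – 22 September), so Doride Territory is on standard time, UTC+03:00.
02:15 Doride Territory − 3h = 23:15 UTC (rolling into the previous day, 25 February 2028).
Bryast Zone stays on UTC+09:00 all year.
23:15 UTC + 9h = 08:15 Bryast Zone (rolling into the next day, 26 February 2028).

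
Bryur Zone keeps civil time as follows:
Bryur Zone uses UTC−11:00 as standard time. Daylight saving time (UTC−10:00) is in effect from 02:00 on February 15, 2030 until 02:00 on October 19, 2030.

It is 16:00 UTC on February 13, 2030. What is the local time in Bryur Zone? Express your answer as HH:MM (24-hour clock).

At the standard offset (UTC−11:00), 16:00 UTC − 11h = 05:00 Bryur Zone standard time.
Daylight saving runs 15 February – 19 October; the standard-time date in Bryur Zone, February 13, 2030, is outside that window, so Bryur Zone is on standard time at UTC−11:00.
16:00 UTC − 11h = 05:00 local.

05:00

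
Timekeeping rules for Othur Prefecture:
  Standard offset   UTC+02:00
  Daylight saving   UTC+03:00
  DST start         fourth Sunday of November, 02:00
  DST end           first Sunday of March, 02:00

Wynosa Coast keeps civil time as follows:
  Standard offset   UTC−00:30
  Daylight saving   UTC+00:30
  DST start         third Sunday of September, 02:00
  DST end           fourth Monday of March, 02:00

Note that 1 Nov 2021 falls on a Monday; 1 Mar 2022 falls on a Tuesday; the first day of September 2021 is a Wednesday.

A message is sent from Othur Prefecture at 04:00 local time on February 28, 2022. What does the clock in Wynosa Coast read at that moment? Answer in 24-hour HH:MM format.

01:30

1 November 2021 is a Monday, so the first Sunday is November 7 and the fourth is November 28.
1 March 2022 is a Tuesday, so the first Sunday is March 6.
Daylight saving runs 28 November 2021 – 6 March 2022; February 28, 2022 is inside that window, so Othur Prefecture is at UTC+03:00.
04:00 Othur Prefecture − 3h = 01:00 UTC.
1 September 2021 is a Wednesday, so the first Sunday is September 5 and the third is September 19.
1 March 2022 is a Tuesday, so the first Monday is March 7 and the fourth is March 28.
At the standard offset (UTC−00:30), 01:00 UTC − 0h30m = 00:30 Wynosa Coast standard time.
The standard-time date in Wynosa Coast, February 28, 2022, falls between 19 September 2021 and 28 March 2022, so daylight saving is in effect and Wynosa Coast is at UTC+00:30.
01:00 UTC + 0h30m = 01:30 Wynosa Coast.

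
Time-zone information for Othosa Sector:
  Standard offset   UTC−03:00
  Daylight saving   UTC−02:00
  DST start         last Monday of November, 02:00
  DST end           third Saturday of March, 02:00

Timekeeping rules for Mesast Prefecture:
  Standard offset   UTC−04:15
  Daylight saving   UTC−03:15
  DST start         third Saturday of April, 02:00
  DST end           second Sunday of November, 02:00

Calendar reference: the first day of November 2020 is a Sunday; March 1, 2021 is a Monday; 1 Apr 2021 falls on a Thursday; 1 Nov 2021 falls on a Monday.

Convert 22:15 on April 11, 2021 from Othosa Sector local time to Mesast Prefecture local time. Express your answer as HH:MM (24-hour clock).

1 November 2020 is a Sunday, so Mondays fall on 2, 9, 16, 23, 30; the last is November 30.
1 March 2021 is a Monday, so the first Saturday is March 6 and the third is March 20.
Daylight saving runs 30 November 2020 – 20 March 2021; April 11, 2021 is outside that window, so Othosa Sector is on standard time at UTC−03:00.
22:15 Othosa Sector + 3h = 01:15 UTC (rolling into the next day, 12 April 2021).
1 April 2021 is a Thursday, so the first Saturday is April 3 and the third is April 17.
1 November 2021 is a Monday, so the first Sunday is November 7 and the second is November 14.
At the standard offset (UTC−04:15), 01:15 UTC − 4h15m = 21:00 Mesast Prefecture standard time (rolling into the previous day, 11 April 2021).
The standard-time date in Mesast Prefecture, April 11, 2021, is outside the daylight-saving period (17 April – 14 November), so Mesast Prefecture is on standard time, UTC−04:15.
01:15 UTC − 4h15m = 21:00 Mesast Prefecture (rolling into the previous day, 11 April 2021).

21:00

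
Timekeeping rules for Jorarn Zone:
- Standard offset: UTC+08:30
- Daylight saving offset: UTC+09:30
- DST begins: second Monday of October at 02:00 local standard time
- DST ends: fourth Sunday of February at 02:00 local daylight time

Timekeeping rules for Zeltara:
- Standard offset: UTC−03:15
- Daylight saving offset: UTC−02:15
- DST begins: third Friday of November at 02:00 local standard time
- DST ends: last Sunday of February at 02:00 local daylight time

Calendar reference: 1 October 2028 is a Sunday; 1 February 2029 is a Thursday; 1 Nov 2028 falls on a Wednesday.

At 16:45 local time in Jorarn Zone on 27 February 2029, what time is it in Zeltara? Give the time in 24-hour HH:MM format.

1 October 2028 is a Sunday, so the first Monday is October 2 and the second is October 9.
1 February 2029 is a Thursday, so the first Sunday is February 4 and the fourth is February 25.
27 February 2029 does not fall between 9 October 2028 and 25 February 2029, so daylight saving is not in effect and Jorarn Zone is at UTC+08:30.
16:45 Jorarn Zone − 8h30m = 08:15 UTC.
1 November 2028 is a Wednesday, so the first Friday is November 3 and the third is November 17.
1 February 2029 is a Thursday, so Sundays fall on 4, 11, 18, 25; the last is February 25.
At the standard offset (UTC−03:15), 08:15 UTC − 3h15m = 05:00 Zeltara standard time.
Daylight saving runs 17 November 2028 – 25 February 2029; the standard-time date in Zeltara, 27 February 2029, is outside that window, so Zeltara is on standard time at UTC−03:15.
08:15 UTC − 3h15m = 05:00 Zeltara.

05:00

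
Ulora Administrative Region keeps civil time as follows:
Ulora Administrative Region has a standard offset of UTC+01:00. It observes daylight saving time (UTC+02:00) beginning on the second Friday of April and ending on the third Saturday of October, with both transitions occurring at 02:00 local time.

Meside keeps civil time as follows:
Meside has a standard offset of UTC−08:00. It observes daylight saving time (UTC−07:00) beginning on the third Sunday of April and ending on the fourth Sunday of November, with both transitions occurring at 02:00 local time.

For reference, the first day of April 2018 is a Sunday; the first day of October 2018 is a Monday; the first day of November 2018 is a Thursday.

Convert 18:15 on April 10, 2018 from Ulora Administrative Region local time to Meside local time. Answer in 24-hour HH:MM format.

1 April 2018 is a Sunday, so the first Friday is April 6 and the second is April 13.
1 October 2018 is a Monday, so the first Saturday is October 6 and the third is October 20.
April 10, 2018 does not fall between 13 April and 20 October, so daylight saving is not in effect and Ulora Administrative Region is at UTC+01:00.
18:15 Ulora Administrative Region − 1h = 17:15 UTC.
1 April 2018 is a Sunday, so the first Sunday is April 1 and the third is April 15.
1 November 2018 is a Thursday, so the first Sunday is November 4 and the fourth is November 25.
At the standard offset (UTC−08:00), 17:15 UTC − 8h = 09:15 Meside standard time.
The standard-time date in Meside, April 10, 2018, does not fall between 15 April and 25 November, so daylight saving is not in effect and Meside is at UTC−08:00.
17:15 UTC − 8h = 09:15 Meside.

09:15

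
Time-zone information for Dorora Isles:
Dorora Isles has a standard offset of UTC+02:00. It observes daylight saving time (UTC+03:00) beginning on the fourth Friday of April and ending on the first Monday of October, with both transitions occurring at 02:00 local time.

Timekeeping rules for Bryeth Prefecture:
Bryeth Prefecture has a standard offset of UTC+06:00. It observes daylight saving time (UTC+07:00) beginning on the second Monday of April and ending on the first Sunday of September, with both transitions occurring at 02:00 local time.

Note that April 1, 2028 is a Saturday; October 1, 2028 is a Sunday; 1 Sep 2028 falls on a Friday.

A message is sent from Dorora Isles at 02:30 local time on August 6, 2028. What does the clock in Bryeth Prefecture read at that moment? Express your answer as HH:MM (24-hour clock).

06:30

1 April 2028 is a Saturday, so the first Friday is April 7 and the fourth is April 28.
1 October 2028 is a Sunday, so the first Monday is October 2.
Daylight saving runs 28 April – 2 October; August 6, 2028 is inside that window, so Dorora Isles is at UTC+03:00.
02:30 Dorora Isles − 3h = 23:30 UTC (rolling into the previous day, 5 August 2028).
1 April 2028 is a Saturday, so the first Monday is April 3 and the second is April 10.
1 September 2028 is a Friday, so the first Sunday is September 3.
At the standard offset (UTC+06:00), 23:30 UTC + 6h = 05:30 Bryeth Prefecture standard time (rolling into the next day, 6 August 2028).
The standard-time date in Bryeth Prefecture, August 6, 2028, falls between 10 April and 3 September, so daylight saving is in effect and Bryeth Prefecture is at UTC+07:00.
23:30 UTC + 7h = 06:30 Bryeth Prefecture (rolling into the next day, 6 August 2028).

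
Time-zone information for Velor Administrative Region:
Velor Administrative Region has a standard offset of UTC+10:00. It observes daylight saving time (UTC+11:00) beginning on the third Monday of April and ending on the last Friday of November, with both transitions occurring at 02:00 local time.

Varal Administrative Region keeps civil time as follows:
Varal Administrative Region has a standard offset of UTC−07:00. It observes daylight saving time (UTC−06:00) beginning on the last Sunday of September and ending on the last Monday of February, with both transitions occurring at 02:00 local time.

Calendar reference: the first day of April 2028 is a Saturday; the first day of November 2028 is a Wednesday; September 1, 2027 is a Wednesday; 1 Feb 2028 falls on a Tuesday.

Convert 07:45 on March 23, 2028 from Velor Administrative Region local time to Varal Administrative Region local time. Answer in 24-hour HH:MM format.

1 April 2028 is a Saturday, so the first Monday is April 3 and the third is April 17.
1 November 2028 is a Wednesday, so Fridays fall on 3, 10, 17, 24; the last is November 24.
Daylight saving runs 17 April – 24 November; March 23, 2028 is outside that window, so Velor Administrative Region is on standard time at UTC+10:00.
07:45 Velor Administrative Region − 10h = 21:45 UTC (rolling into the previous day, 22 March 2028).
1 September 2027 is a Wednesday, so Sundays fall on 5, 12, 19, 26; the last is September 26.
1 February 2028 is a Tuesday, so Mondays fall on 7, 14, 21, 28; the last is February 28.
At the standard offset (UTC−07:00), 21:45 UTC − 7h = 14:45 Varal Administrative Region standard time.
The standard-time date in Varal Administrative Region, March 22, 2028, does not fall between 26 September 2027 and 28 February 2028, so daylight saving is not in effect and Varal Administrative Region is at UTC−07:00.
21:45 UTC − 7h = 14:45 Varal Administrative Region.

14:45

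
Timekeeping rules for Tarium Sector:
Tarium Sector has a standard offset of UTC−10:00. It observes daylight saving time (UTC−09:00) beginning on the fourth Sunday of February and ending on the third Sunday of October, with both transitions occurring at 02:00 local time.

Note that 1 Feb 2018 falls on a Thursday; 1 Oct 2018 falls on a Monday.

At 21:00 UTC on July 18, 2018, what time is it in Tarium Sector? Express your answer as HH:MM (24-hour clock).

12:00

1 February 2018 is a Thursday, so the first Sunday is February 4 and the fourth is February 25.
1 October 2018 is a Monday, so the first Sunday is October 7 and the third is October 21.
At the standard offset (UTC−10:00), 21:00 UTC − 10h = 11:00 Tarium Sector standard time.
The standard-time date in Tarium Sector, July 18, 2018, lies within the daylight-saving period (25 February – 21 October), so Tarium Sector is on daylight time, UTC−09:00.
21:00 UTC − 9h = 12:00 local.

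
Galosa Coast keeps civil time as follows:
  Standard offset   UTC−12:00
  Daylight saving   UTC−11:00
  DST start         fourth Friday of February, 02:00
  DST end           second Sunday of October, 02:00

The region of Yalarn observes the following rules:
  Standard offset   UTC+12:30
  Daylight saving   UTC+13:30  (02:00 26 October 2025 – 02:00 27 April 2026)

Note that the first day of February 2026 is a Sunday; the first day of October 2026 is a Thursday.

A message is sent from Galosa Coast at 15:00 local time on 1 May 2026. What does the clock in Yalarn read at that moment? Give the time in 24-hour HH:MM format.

1 February 2026 is a Sunday, so the first Friday is February 6 and the fourth is February 27.
1 October 2026 is a Thursday, so the first Sunday is October 4 and the second is October 11.
Daylight saving runs 27 February – 11 October; 1 May 2026 is inside that window, so Galosa Coast is at UTC−11:00.
15:00 Galosa Coast + 11h = 02:00 UTC (rolling into the next day, 2 May 2026).
At the standard offset (UTC+12:30), 02:00 UTC + 12h30m = 14:30 Yalarn standard time.
The standard-time date in Yalarn, 2 May 2026, does not fall between 26 October 2025 and 27 April 2026, so daylight saving is not in effect and Yalarn is at UTC+12:30.
02:00 UTC + 12h30m = 14:30 Yalarn.

14:30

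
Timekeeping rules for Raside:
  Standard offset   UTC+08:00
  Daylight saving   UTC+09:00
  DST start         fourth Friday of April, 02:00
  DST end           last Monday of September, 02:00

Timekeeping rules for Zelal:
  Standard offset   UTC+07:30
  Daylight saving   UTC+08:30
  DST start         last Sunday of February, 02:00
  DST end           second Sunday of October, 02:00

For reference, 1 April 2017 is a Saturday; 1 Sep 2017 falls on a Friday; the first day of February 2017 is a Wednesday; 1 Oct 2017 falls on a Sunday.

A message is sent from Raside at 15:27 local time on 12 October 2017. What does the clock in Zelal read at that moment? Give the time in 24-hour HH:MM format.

14:57

1 April 2017 is a Saturday, so the first Friday is April 7 and the fourth is April 28.
1 September 2017 is a Friday, so Mondays fall on 4, 11, 18, 25; the last is September 25.
12 October 2017 is outside the daylight-saving period (28 April – 25 September), so Raside is on standard time, UTC+08:00.
15:27 Raside − 8h = 07:27 UTC.
1 February 2017 is a Wednesday, so Sundays fall on 5, 12, 19, 26; the last is February 26.
1 October 2017 is a Sunday, so the first Sunday is October 1 and the second is October 8.
At the standard offset (UTC+07:30), 07:27 UTC + 7h30m = 14:57 Zelal standard time.
The standard-time date in Zelal, 12 October 2017, does not fall between 26 February and 8 October, so daylight saving is not in effect and Zelal is at UTC+07:30.
07:27 UTC + 7h30m = 14:57 Zelal.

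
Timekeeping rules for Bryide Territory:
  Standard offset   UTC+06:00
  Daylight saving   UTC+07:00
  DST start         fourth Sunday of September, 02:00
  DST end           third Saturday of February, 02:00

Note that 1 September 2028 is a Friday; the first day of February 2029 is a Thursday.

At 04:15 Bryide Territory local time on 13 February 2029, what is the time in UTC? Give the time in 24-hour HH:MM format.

21:15

1 September 2028 is a Friday, so the first Sunday is September 3 and the fourth is September 24.
1 February 2029 is a Thursday, so the first Saturday is February 3 and the third is February 17.
13 February 2029 lies within the daylight-saving period (24 September 2028 – 17 February 2029), so Bryide Territory is on daylight time, UTC+07:00.
04:15 local − 7h = 21:15 UTC (rolling into the previous day, 12 February 2029).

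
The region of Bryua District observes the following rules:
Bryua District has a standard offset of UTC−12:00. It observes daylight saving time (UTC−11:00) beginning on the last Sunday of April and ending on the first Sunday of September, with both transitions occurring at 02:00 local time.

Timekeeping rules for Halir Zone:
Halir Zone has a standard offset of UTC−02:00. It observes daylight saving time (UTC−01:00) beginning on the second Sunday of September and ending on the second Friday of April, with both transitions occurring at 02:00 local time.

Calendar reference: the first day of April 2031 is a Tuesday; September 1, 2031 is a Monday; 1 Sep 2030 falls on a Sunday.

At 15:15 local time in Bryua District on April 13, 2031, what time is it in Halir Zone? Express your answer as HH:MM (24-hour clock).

1 April 2031 is a Tuesday, so Sundays fall on 6, 13, 20, 27; the last is April 27.
1 September 2031 is a Monday, so the first Sunday is September 7.
April 13, 2031 is outside the daylight-saving period (27 April – 7 September), so Bryua District is on standard time, UTC−12:00.
15:15 Bryua District + 12h = 03:15 UTC (rolling into the next day, 14 April 2031).
1 September 2030 is a Sunday, so the first Sunday is September 1 and the second is September 8.
1 April 2031 is a Tuesday, so the first Friday is April 4 and the second is April 11.
At the standard offset (UTC−02:00), 03:15 UTC − 2h = 01:15 Halir Zone standard time.
The standard-time date in Halir Zone, April 14, 2031, does not fall between 8 September 2030 and 11 April 2031, so daylight saving is not in effect and Halir Zone is at UTC−02:00.
03:15 UTC − 2h = 01:15 Halir Zone.

01:15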